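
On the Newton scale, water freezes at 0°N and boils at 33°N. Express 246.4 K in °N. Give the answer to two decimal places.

-8.83°N

First in Celsius: 246.4 - 273.15 = -26.7500°C.
Linearly onto the Newton scale: 0 + (-26.7500 / 100) × (33 - 0) = -8.83°N.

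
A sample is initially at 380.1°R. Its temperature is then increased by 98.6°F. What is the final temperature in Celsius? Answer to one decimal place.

Initial temperature in Celsius: (380.1 - 491.67) × 5/9 = -61.9833°C.
The 98.6°F change is an interval, so only the factor 5/9 applies: +98.6 × 5/9 = +54.7778°C.
Final Celsius temperature: -61.9833 + 54.7778 = -7.2056°C.

-7.2°C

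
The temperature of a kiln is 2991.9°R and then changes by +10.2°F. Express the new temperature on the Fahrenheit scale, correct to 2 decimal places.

Initial temperature in Celsius: (2991.9 - 491.67) × 5/9 = 1389.0167°C.
The 10.2°F change is an interval, so only the factor 5/9 applies: +10.2 × 5/9 = +5.6667°C.
Final Celsius temperature: 1389.0167 + 5.6667 = 1394.6833°C.
In Fahrenheit: 1394.6833 × 1.8 + 32 = 2542.43°F.

2542.43°F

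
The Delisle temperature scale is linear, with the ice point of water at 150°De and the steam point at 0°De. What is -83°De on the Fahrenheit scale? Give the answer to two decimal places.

311.60°F

Linear interpolation between the fixed points: C = (-83 - 150) × 100 / (0 - 150) = 155.3333°C.
Then 155.3333 × 1.8 + 32 = 311.60°F.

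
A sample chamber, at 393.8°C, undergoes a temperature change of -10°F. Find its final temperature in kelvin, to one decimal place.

The 10°F change is an interval, so only the factor 5/9 applies: -10 × 5/9 = -5.5556°C.
Final Celsius temperature: 393.8000 - 5.5556 = 388.2444°C.
In kelvin: 388.2444 + 273.15 = 661.4 K.

661.4 K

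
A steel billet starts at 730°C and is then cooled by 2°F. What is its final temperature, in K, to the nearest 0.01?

The 2°F change is an interval, so only the factor 5/9 applies: -2 × 5/9 = -1.1111°C.
Final Celsius temperature: 730.0000 - 1.1111 = 728.8889°C.
In kelvin: 728.8889 + 273.15 = 1002.04 K.

1002.04 K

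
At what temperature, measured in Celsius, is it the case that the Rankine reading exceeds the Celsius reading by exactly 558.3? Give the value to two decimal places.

Let C be the Celsius reading. The Rankine reading is R = 1.8·C + 491.67.
Require R - C = 558.3: (0.8)·C + 491.67 = 558.3.
C = (558.3 - 491.67) / (0.8) = 83.29.

83.29°C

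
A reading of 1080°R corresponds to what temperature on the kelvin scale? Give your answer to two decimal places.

In Celsius: (1080 - 491.67) × 5/9 = 326.8500°C.
In kelvin: 326.8500 + 273.15 = 600.00 K.

600.00 K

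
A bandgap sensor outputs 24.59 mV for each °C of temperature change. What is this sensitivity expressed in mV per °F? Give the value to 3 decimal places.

13.661 mV per °F

Since only a temperature interval is involved, the additive offset between the scales drops out.
A change of 1°F is a change of 5/9°C, so per °F the value is 24.59 × 5/9 = 13.661.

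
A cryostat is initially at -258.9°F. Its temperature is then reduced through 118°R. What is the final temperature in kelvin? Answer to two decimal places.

45.98 K

Initial temperature in Celsius: (-258.9 - 32) × 5/9 = -161.6111°C.
The 118°R change is an interval, so only the factor 5/9 applies: -118 × 5/9 = -65.5556°C.
Final Celsius temperature: -161.6111 - 65.5556 = -227.1667°C.
In kelvin: -227.1667 + 273.15 = 45.98 K.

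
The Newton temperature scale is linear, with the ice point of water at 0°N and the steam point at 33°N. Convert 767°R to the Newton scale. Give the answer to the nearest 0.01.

First in Celsius: (767 - 491.67) × 5/9 = 152.9611°C.
Linearly onto the Newton scale: 0 + (152.9611 / 100) × (33 - 0) = 50.48°N.

50.48°N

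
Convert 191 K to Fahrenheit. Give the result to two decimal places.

-115.87°F

In Celsius: 191 - 273.15 = -82.1500°C.
In Fahrenheit: -82.1500 × 1.8 + 32 = -115.87°F.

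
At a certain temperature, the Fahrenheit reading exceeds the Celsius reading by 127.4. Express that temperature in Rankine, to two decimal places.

Let x be the Fahrenheit reading; then the Celsius reading is 5/9·x - 17.7778.
(5/9·x - 17.7778) - x = -127.4  ⇒  (-4/9)·x = -109.622  ⇒  x = 246.6500°F.
In Celsius: (246.65 - 32) × 5/9 = 119.2500°C.
In Rankine: 119.2500 × 1.8 + 491.67 = 706.32°R.

706.32°R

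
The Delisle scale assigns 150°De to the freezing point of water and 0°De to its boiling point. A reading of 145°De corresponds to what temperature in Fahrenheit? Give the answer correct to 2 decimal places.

Linear interpolation between the fixed points: C = (145 - 150) × 100 / (0 - 150) = 3.3333°C.
Then 3.3333 × 1.8 + 32 = 38.00°F.

38.00°F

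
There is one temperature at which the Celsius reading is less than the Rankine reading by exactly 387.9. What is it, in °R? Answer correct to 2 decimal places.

Let R be the Rankine reading. The Celsius reading is C = 5/9·R - 273.15.
Require C - R = -387.9: (-4/9)·R - 273.15 = -387.9.
R = (-387.9 + 273.15) / (-4/9) = 258.19.

258.19°R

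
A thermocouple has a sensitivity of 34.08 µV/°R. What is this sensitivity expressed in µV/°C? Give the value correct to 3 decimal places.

61.344 µV/°C

The quantity depends on a temperature interval, so only the ratio of degree sizes applies; the offset between the scales is irrelevant.
A change of 1°C is a change of 1.8°R, so per °C the value is 34.08 × 1.8 = 61.344.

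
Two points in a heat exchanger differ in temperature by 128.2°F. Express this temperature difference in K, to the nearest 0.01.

71.22 K

For a temperature interval the offset drops out; only the factor 5/9 applies.
128.2 × 5/9 = 71.22.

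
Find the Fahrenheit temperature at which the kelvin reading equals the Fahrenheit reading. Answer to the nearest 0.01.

574.59°F

Let F be the Fahrenheit reading. The kelvin reading is K = 5/9·F + 255.372.
Set K = F: 5/9·F + 255.372 = F.
(-4/9)·F = -255.372  ⇒  F = 574.59.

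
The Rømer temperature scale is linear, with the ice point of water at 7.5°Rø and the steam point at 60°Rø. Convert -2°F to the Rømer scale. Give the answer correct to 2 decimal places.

First in Celsius: (-2 - 32) × 5/9 = -18.8889°C.
Linearly onto the Rømer scale: 7.5 + (-18.8889 / 100) × (60 - 7.5) = -2.42°Rø.

-2.42°Rø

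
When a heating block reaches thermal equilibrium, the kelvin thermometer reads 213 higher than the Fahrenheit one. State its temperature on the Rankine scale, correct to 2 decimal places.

Let x be the Fahrenheit reading; then the kelvin reading is 5/9·x + 255.372.
(5/9·x + 255.372) - x = 213  ⇒  (-4/9)·x = -42.3722  ⇒  x = 95.3375°F.
In Celsius: (95.3375 - 32) × 5/9 = 35.1875°C.
In Rankine: 35.1875 × 1.8 + 491.67 = 555.01°R.

555.01°R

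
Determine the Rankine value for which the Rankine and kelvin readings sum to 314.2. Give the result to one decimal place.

Let R be the Rankine reading. The kelvin reading is K = 5/9·R.
Require R + K = 314.2: (14/9)·R = 314.2.
R = (314.2) / (14/9) = 202.0.

202.0°R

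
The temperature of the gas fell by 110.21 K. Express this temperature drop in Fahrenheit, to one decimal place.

198.4°F

For a temperature interval the offset drops out; only the factor 1.8 applies.
110.21 × 1.8 = 198.4.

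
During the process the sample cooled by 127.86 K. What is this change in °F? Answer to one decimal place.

Only the scale ratio 1.8 matters for a change in temperature.
127.86 × 1.8 = 230.1.

230.1°F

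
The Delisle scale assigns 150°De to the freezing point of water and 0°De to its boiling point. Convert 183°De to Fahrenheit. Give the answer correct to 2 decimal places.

-7.60°F

Linear interpolation between the fixed points: C = (183 - 150) × 100 / (0 - 150) = -22.0000°C.
Then -22.0000 × 1.8 + 32 = -7.60°F.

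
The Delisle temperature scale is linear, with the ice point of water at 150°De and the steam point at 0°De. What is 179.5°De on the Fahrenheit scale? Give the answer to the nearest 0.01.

-3.40°F

Linear interpolation between the fixed points: C = (179.5 - 150) × 100 / (0 - 150) = -19.6667°C.
Then -19.6667 × 1.8 + 32 = -3.40°F.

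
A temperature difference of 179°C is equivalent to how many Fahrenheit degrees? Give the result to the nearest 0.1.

For a temperature interval the offset drops out; only the factor 1.8 applies.
179 × 1.8 = 322.2.

322.2°F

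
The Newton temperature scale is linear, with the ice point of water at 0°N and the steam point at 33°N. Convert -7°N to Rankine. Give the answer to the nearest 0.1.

453.5°R

Linear interpolation between the fixed points: C = (-7 - 0) × 100 / (33 - 0) = -21.2121°C.
Then -21.2121 × 1.8 + 491.67 = 453.5°R.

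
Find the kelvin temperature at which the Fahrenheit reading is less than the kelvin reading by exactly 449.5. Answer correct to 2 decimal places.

12.71 K

Let K be the kelvin reading. The Fahrenheit reading is F = 1.8·K - 459.67.
Require F - K = -449.5: (0.8)·K - 459.67 = -449.5.
K = (-449.5 + 459.67) / (0.8) = 12.71.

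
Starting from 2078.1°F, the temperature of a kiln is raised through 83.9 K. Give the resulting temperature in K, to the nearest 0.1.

Initial temperature in Celsius: (2078.1 - 32) × 5/9 = 1136.7222°C.
The 83.9 K change is an interval; Kelvin and Celsius degrees are the same size, so ΔC = +83.9°C.
Final Celsius temperature: 1136.7222 + 83.9000 = 1220.6222°C.
In kelvin: 1220.6222 + 273.15 = 1493.8 K.

1493.8 K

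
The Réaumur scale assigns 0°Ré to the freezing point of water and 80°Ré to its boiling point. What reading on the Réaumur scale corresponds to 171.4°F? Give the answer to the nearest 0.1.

62.0°Ré

First in Celsius: (171.4 - 32) × 5/9 = 77.4444°C.
Linearly onto the Réaumur scale: 0 + (77.4444 / 100) × (80 - 0) = 62.0°Ré.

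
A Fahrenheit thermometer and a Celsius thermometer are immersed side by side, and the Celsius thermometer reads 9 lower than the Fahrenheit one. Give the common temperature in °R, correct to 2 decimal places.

439.92°R

Let x be the Fahrenheit reading; then the Celsius reading is 5/9·x - 17.7778.
(5/9·x - 17.7778) - x = -9  ⇒  (-4/9)·x = 79/9  ⇒  x = -19.7500°F.
In Celsius: (-19.75 - 32) × 5/9 = -28.7500°C.
In Rankine: -28.7500 × 1.8 + 491.67 = 439.92°R.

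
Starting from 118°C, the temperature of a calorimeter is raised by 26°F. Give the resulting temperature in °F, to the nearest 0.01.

The 26°F change is an interval, so only the factor 5/9 applies: +26 × 5/9 = +14.4444°C.
Final Celsius temperature: 118.0000 + 14.4444 = 132.4444°C.
In Fahrenheit: 132.4444 × 1.8 + 32 = 270.40°F.

270.40°F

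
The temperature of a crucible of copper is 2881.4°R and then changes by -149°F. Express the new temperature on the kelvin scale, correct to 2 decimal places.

Initial temperature in Celsius: (2881.4 - 491.67) × 5/9 = 1327.6278°C.
The 149°F change is an interval, so only the factor 5/9 applies: -149 × 5/9 = -82.7778°C.
Final Celsius temperature: 1327.6278 - 82.7778 = 1244.8500°C.
In kelvin: 1244.8500 + 273.15 = 1518.00 K.

1518.00 K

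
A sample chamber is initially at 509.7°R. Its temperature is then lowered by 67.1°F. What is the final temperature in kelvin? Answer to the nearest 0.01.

245.89 K

Initial temperature in Celsius: (509.7 - 491.67) × 5/9 = 10.0167°C.
The 67.1°F change is an interval, so only the factor 5/9 applies: -67.1 × 5/9 = -37.2778°C.
Final Celsius temperature: 10.0167 - 37.2778 = -27.2611°C.
In kelvin: -27.2611 + 273.15 = 245.89 K.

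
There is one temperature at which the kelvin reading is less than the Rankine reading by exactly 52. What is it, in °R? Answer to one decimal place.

Let R be the Rankine reading. The kelvin reading is K = 5/9·R.
Require K - R = -52: (-4/9)·R = -52.
R = (-52) / (-4/9) = 117.0.

117.0°R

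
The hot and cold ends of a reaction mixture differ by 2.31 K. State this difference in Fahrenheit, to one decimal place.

For a temperature interval the offset drops out; only the factor 1.8 applies.
2.31 × 1.8 = 4.2.

4.2°F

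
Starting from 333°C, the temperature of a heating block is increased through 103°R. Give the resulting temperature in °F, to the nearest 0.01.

The 103°R change is an interval, so only the factor 5/9 applies: +103 × 5/9 = +57.2222°C.
Final Celsius temperature: 333.0000 + 57.2222 = 390.2222°C.
In Fahrenheit: 390.2222 × 1.8 + 32 = 734.40°F.

734.40°F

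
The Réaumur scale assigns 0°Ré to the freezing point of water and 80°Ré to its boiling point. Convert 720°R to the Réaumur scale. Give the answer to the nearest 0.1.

First in Celsius: (720 - 491.67) × 5/9 = 126.8500°C.
Linearly onto the Réaumur scale: 0 + (126.8500 / 100) × (80 - 0) = 101.5°Ré.

101.5°Ré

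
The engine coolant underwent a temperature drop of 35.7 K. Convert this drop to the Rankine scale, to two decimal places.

An interval of 1 K corresponds to 1.8°R.
35.7 × 1.8 = 64.26.

64.26°R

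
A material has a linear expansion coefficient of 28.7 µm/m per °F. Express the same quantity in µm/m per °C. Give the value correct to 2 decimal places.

Since only a temperature interval is involved, the additive offset between the scales drops out.
A change of 1°C is a change of 1.8°F, so per °C the value is 28.7 × 1.8 = 51.66.

51.66 µm/m per °C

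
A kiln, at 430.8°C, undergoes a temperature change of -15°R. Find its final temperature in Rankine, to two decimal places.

The 15°R change is an interval, so only the factor 5/9 applies: -15 × 5/9 = -8.3333°C.
Final Celsius temperature: 430.8000 - 8.3333 = 422.4667°C.
In Rankine: 422.4667 × 1.8 + 491.67 = 1252.11°R.

1252.11°R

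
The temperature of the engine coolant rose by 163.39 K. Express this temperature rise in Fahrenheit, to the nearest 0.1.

For a temperature interval the offset drops out; only the factor 1.8 applies.
163.39 × 1.8 = 294.1.

294.1°F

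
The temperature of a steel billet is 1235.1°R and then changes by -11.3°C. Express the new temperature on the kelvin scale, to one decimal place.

674.9 K

Initial temperature in Celsius: (1235.1 - 491.67) × 5/9 = 413.0167°C.
Final Celsius temperature: 413.0167 - 11.3000 = 401.7167°C.
In kelvin: 401.7167 + 273.15 = 674.9 K.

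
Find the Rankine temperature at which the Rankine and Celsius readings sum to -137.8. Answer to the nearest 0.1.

87.0°R

Let R be the Rankine reading. The Celsius reading is C = 5/9·R - 273.15.
Require R + C = -137.8: (14/9)·R - 273.15 = -137.8.
R = (-137.8 + 273.15) / (14/9) = 87.0.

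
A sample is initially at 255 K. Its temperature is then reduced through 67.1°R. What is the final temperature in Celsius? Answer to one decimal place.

-55.4°C

Initial temperature in Celsius: 255 - 273.15 = -18.1500°C.
The 67.1°R change is an interval, so only the factor 5/9 applies: -67.1 × 5/9 = -37.2778°C.
Final Celsius temperature: -18.1500 - 37.2778 = -55.4278°C.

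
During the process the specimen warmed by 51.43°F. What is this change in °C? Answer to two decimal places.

28.57°C

Only the scale ratio 5/9 matters for a change in temperature.
51.43 × 5/9 = 28.57.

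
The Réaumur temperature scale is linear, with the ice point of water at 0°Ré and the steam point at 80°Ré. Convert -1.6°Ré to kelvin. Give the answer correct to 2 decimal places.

271.15 K

Linear interpolation between the fixed points: C = (-1.6 - 0) × 100 / (80 - 0) = -2.0000°C.
Then -2.0000 + 273.15 = 271.15 K.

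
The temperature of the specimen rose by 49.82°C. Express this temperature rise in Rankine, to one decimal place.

An interval of 1°C corresponds to 1.8°R.
49.82 × 1.8 = 89.7.

89.7°R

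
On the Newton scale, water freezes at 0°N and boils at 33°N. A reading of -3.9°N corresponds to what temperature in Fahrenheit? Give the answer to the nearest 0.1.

Linear interpolation between the fixed points: C = (-3.9 - 0) × 100 / (33 - 0) = -11.8182°C.
Then -11.8182 × 1.8 + 32 = 10.7°F.

10.7°F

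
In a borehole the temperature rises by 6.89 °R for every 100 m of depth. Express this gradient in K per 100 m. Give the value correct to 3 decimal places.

3.828 K/100 m

Since only a temperature interval is involved, the additive offset between the scales drops out.
A change of 1°R is a change of 5/9 K, so 6.89 × 5/9 = 3.828.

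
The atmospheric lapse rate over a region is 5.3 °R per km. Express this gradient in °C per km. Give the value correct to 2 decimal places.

Since only a temperature interval is involved, the additive offset between the scales drops out.
A change of 1°R is a change of 5/9°C, so 5.3 × 5/9 = 2.94.

2.94 °C/km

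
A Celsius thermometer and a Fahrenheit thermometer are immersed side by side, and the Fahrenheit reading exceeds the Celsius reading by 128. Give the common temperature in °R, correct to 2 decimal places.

Let x be the Celsius reading; then the Fahrenheit reading is 1.8·x + 32.
(1.8·x + 32) - x = 128  ⇒  (0.8)·x = 96  ⇒  x = 120.0000°C.
In Rankine: 120.0000 × 1.8 + 491.67 = 707.67°R.

707.67°R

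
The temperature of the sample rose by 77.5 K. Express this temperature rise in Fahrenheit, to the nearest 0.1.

An interval of 1 K corresponds to 1.8°F.
77.5 × 1.8 = 139.5.

139.5°F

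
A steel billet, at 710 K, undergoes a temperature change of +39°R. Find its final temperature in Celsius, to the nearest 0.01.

458.52°C

Initial temperature in Celsius: 710 - 273.15 = 436.8500°C.
The 39°R change is an interval, so only the factor 5/9 applies: +39 × 5/9 = +21.6667°C.
Final Celsius temperature: 436.8500 + 21.6667 = 458.5167°C.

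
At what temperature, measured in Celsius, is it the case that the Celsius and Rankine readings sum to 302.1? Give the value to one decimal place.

Let C be the Celsius reading. The Rankine reading is R = 1.8·C + 491.67.
Require C + R = 302.1: (2.8)·C + 491.67 = 302.1.
C = (302.1 - 491.67) / (2.8) = -67.7.

-67.7°C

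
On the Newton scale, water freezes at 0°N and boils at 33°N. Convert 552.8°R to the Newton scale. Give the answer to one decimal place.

11.2°N

First in Celsius: (552.8 - 491.67) × 5/9 = 33.9611°C.
Linearly onto the Newton scale: 0 + (33.9611 / 100) × (33 - 0) = 11.2°N.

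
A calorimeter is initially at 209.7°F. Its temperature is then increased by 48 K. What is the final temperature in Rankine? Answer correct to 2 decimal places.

Initial temperature in Celsius: (209.7 - 32) × 5/9 = 98.7222°C.
The 48 K change is an interval; Kelvin and Celsius degrees are the same size, so ΔC = +48°C.
Final Celsius temperature: 98.7222 + 48.0000 = 146.7222°C.
In Rankine: 146.7222 × 1.8 + 491.67 = 755.77°R.

755.77°R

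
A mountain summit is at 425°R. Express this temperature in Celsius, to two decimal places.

In Celsius: (425 - 491.67) × 5/9 = -37.0389°C.

-37.04°C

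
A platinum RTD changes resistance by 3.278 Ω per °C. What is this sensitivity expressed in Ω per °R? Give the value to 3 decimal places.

1.821 Ω per °R

The quantity depends on a temperature interval, so only the ratio of degree sizes applies; the offset between the scales is irrelevant.
A change of 1°R is a change of 5/9°C, so per °R the value is 3.278 × 5/9 = 1.821.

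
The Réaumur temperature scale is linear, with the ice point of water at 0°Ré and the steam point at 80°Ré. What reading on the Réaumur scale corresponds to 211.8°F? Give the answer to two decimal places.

First in Celsius: (211.8 - 32) × 5/9 = 99.8889°C.
Linearly onto the Réaumur scale: 0 + (99.8889 / 100) × (80 - 0) = 79.91°Ré.

79.91°Ré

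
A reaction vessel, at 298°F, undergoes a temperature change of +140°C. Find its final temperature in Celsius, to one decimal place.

287.8°C

Initial temperature in Celsius: (298 - 32) × 5/9 = 147.7778°C.
Final Celsius temperature: 147.7778 + 140.0000 = 287.7778°C.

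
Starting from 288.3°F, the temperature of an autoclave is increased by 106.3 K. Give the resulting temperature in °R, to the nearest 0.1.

939.3°R

Initial temperature in Celsius: (288.3 - 32) × 5/9 = 142.3889°C.
The 106.3 K change is an interval; Kelvin and Celsius degrees are the same size, so ΔC = +106.3°C.
Final Celsius temperature: 142.3889 + 106.3000 = 248.6889°C.
In Rankine: 248.6889 × 1.8 + 491.67 = 939.3°R.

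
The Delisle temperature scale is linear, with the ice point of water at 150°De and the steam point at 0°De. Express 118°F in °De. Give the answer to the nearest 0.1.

78.3°De

First in Celsius: (118 - 32) × 5/9 = 47.7778°C.
Linearly onto the Delisle scale: 150 + (47.7778 / 100) × (0 - 150) = 78.3°De.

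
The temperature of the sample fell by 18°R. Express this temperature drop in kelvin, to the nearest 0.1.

Only the scale ratio 5/9 matters for a change in temperature.
18 × 5/9 = 10.0.

10.0 K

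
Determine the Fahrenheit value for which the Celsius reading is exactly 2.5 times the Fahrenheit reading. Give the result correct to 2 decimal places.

Let F be the Fahrenheit reading. The Celsius reading is C = 5/9·F - 17.7778.
Require C = 2.5·F: 5/9·F - 17.7778 = 2.5·F.
(-35/18)·F = 17.7778  ⇒  F = -9.14.

-9.14°F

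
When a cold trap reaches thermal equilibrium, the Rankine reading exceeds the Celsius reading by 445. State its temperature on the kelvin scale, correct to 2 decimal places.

214.81 K

Let x be the Celsius reading; then the Rankine reading is 1.8·x + 491.67.
(1.8·x + 491.67) - x = 445  ⇒  (0.8)·x = -46.67  ⇒  x = -58.3375°C.
In kelvin: -58.3375 + 273.15 = 214.81 K.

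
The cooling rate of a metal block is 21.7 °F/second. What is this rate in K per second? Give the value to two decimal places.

The quantity depends on a temperature interval, so only the ratio of degree sizes applies; the offset between the scales is irrelevant.
A change of 1°F is a change of 5/9 K, so 21.7 × 5/9 = 12.06.

12.06 K/second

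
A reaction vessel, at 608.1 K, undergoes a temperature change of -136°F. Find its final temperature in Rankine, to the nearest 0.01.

958.58°R

Initial temperature in Celsius: 608.1 - 273.15 = 334.9500°C.
The 136°F change is an interval, so only the factor 5/9 applies: -136 × 5/9 = -75.5556°C.
Final Celsius temperature: 334.9500 - 75.5556 = 259.3944°C.
In Rankine: 259.3944 × 1.8 + 491.67 = 958.58°R.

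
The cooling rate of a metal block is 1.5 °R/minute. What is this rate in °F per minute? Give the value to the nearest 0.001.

1.500 °F/minute

The quantity depends on a temperature interval, so only the ratio of degree sizes applies; the offset between the scales is irrelevant.
A change of 1°R is a change of 1°F, so 1.5 × 1 = 1.500.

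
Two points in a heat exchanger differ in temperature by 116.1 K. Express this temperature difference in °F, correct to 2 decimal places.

For a temperature interval the offset drops out; only the factor 1.8 applies.
116.1 × 1.8 = 208.98.

208.98°F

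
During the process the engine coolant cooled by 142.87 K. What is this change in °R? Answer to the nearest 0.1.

257.2°R

For a temperature interval the offset drops out; only the factor 1.8 applies.
142.87 × 1.8 = 257.2.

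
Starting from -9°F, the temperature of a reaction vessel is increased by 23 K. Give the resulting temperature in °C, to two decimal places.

0.22°C

Initial temperature in Celsius: (-9 - 32) × 5/9 = -22.7778°C.
The 23 K change is an interval; Kelvin and Celsius degrees are the same size, so ΔC = +23°C.
Final Celsius temperature: -22.7778 + 23.0000 = 0.2222°C.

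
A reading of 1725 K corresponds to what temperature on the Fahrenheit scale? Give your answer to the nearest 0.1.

2645.3°F

In Celsius: 1725 - 273.15 = 1451.8500°C.
In Fahrenheit: 1451.8500 × 1.8 + 32 = 2645.3°F.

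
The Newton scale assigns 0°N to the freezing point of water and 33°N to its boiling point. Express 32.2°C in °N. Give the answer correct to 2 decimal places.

Linearly onto the Newton scale: 0 + (32.2000 / 100) × (33 - 0) = 10.63°N.

10.63°N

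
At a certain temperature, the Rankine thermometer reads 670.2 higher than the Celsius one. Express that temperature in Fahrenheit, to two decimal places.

Let x be the Celsius reading; then the Rankine reading is 1.8·x + 491.67.
(1.8·x + 491.67) - x = 670.2  ⇒  (0.8)·x = 178.53  ⇒  x = 223.1625°C.
In Fahrenheit: 223.1625 × 1.8 + 32 = 433.69°F.

433.69°F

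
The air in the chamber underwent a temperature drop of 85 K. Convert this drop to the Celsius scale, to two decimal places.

Kelvin and Celsius degrees are the same size, so the interval is unchanged: 85.00.

85.00°C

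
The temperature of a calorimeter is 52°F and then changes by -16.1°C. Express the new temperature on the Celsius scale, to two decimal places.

Initial temperature in Celsius: (52 - 32) × 5/9 = 11.1111°C.
Final Celsius temperature: 11.1111 - 16.1000 = -4.9889°C.

-4.99°C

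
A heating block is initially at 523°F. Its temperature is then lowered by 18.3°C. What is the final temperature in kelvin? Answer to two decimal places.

527.63 K

Initial temperature in Celsius: (523 - 32) × 5/9 = 272.7778°C.
Final Celsius temperature: 272.7778 - 18.3000 = 254.4778°C.
In kelvin: 254.4778 + 273.15 = 527.63 K.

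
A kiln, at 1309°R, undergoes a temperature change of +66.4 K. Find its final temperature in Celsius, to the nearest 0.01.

Initial temperature in Celsius: (1309 - 491.67) × 5/9 = 454.0722°C.
The 66.4 K change is an interval; Kelvin and Celsius degrees are the same size, so ΔC = +66.4°C.
Final Celsius temperature: 454.0722 + 66.4000 = 520.4722°C.

520.47°C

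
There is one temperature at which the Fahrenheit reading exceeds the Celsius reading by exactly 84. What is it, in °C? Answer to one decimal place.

Let C be the Celsius reading. The Fahrenheit reading is F = 1.8·C + 32.
Require F - C = 84: (0.8)·C + 32 = 84.
C = (84 - 32) / (0.8) = 65.0.

65.0°C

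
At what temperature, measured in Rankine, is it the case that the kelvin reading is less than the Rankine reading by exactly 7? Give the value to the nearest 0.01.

15.75°R

Let R be the Rankine reading. The kelvin reading is K = 5/9·R.
Require K - R = -7: (-4/9)·R = -7.
R = (-7) / (-4/9) = 15.75.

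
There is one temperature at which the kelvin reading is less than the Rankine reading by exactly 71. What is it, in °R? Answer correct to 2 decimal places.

159.75°R

Let R be the Rankine reading. The kelvin reading is K = 5/9·R.
Require K - R = -71: (-4/9)·R = -71.
R = (-71) / (-4/9) = 159.75.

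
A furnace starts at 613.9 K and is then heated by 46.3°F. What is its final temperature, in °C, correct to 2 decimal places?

Initial temperature in Celsius: 613.9 - 273.15 = 340.7500°C.
The 46.3°F change is an interval, so only the factor 5/9 applies: +46.3 × 5/9 = +25.7222°C.
Final Celsius temperature: 340.7500 + 25.7222 = 366.4722°C.

366.47°C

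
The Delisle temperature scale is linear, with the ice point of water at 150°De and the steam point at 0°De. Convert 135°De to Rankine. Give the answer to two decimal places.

Linear interpolation between the fixed points: C = (135 - 150) × 100 / (0 - 150) = 10.0000°C.
Then 10.0000 × 1.8 + 491.67 = 509.67°R.

509.67°R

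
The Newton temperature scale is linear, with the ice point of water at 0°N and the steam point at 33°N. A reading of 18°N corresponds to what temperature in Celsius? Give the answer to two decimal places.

54.55°C

Linear interpolation between the fixed points: C = (18 - 0) × 100 / (33 - 0) = 54.5455°C.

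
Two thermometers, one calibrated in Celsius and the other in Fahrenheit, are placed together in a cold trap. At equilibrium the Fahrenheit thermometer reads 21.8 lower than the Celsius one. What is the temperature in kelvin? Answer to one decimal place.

Let x be the Celsius reading; then the Fahrenheit reading is 1.8·x + 32.
(1.8·x + 32) - x = -21.8  ⇒  (0.8)·x = -53.8  ⇒  x = -67.2500°C.
In kelvin: -67.2500 + 273.15 = 205.9 K.

205.9 K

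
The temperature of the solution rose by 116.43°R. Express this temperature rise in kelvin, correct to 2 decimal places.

64.68 K

Only the scale ratio 5/9 matters for a change in temperature.
116.43 × 5/9 = 64.68.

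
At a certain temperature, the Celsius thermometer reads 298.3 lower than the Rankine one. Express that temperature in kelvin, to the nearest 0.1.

Let x be the Rankine reading; then the Celsius reading is 5/9·x - 273.15.
(5/9·x - 273.15) - x = -298.3  ⇒  (-4/9)·x = -25.15  ⇒  x = 56.5875°R.
In Celsius: (56.5875 - 491.67) × 5/9 = -241.7125°C.
In kelvin: -241.7125 + 273.15 = 31.4 K.

31.4 K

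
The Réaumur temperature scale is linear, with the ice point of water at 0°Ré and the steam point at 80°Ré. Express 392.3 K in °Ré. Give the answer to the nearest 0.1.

95.3°Ré

First in Celsius: 392.3 - 273.15 = 119.1500°C.
Linearly onto the Réaumur scale: 0 + (119.1500 / 100) × (80 - 0) = 95.3°Ré.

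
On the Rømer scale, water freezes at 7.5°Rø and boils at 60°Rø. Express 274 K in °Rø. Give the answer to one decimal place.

First in Celsius: 274 - 273.15 = 0.8500°C.
Linearly onto the Rømer scale: 7.5 + (0.8500 / 100) × (60 - 7.5) = 7.9°Rø.

7.9°Rø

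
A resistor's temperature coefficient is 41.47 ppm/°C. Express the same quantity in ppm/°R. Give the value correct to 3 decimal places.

The quantity depends on a temperature interval, so only the ratio of degree sizes applies; the offset between the scales is irrelevant.
A change of 1°R is a change of 5/9°C, so per °R the value is 41.47 × 5/9 = 23.039.

23.039 ppm/°R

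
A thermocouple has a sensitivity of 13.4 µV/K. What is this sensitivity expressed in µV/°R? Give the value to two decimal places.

7.44 µV/°R

Since only a temperature interval is involved, the additive offset between the scales drops out.
A change of 1°R is a change of 5/9 K, so per °R the value is 13.4 × 5/9 = 7.44.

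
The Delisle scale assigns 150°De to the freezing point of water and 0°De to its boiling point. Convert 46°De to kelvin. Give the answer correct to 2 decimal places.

Linear interpolation between the fixed points: C = (46 - 150) × 100 / (0 - 150) = 69.3333°C.
Then 69.3333 + 273.15 = 342.48 K.

342.48 K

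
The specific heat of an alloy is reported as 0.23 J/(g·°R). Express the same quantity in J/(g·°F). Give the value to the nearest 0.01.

The quantity depends on a temperature interval, so only the ratio of degree sizes applies; the offset between the scales is irrelevant.
A change of 1°F is a change of 1°R, so per °F the value is 0.23 × 1 = 0.23.

0.23 J/(g·°F)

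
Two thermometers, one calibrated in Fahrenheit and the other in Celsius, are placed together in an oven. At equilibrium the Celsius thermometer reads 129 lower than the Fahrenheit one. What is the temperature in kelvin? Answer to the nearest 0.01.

394.40 K

Let x be the Fahrenheit reading; then the Celsius reading is 5/9·x - 17.7778.
(5/9·x - 17.7778) - x = -129  ⇒  (-4/9)·x = -111.222  ⇒  x = 250.2500°F.
In Celsius: (250.25 - 32) × 5/9 = 121.2500°C.
In kelvin: 121.2500 + 273.15 = 394.40 K.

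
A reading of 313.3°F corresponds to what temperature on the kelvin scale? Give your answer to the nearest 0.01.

429.43 K

In Celsius: (313.3 - 32) × 5/9 = 156.2778°C.
In kelvin: 156.2778 + 273.15 = 429.43 K.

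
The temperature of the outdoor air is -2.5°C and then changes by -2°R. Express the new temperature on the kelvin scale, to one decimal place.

269.5 K

The 2°R change is an interval, so only the factor 5/9 applies: -2 × 5/9 = -1.1111°C.
Final Celsius temperature: -2.5000 - 1.1111 = -3.6111°C.
In kelvin: -3.6111 + 273.15 = 269.5 K.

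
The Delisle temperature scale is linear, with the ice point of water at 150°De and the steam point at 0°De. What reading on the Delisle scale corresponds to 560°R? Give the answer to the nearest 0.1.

First in Celsius: (560 - 491.67) × 5/9 = 37.9611°C.
Linearly onto the Delisle scale: 150 + (37.9611 / 100) × (0 - 150) = 93.1°De.

93.1°De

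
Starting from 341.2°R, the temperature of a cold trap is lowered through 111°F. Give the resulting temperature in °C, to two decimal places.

-145.26°C

Initial temperature in Celsius: (341.2 - 491.67) × 5/9 = -83.5944°C.
The 111°F change is an interval, so only the factor 5/9 applies: -111 × 5/9 = -61.6667°C.
Final Celsius temperature: -83.5944 - 61.6667 = -145.2611°C.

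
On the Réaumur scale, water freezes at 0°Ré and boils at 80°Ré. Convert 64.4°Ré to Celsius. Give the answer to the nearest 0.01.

Linear interpolation between the fixed points: C = (64.4 - 0) × 100 / (80 - 0) = 80.5000°C.

80.50°C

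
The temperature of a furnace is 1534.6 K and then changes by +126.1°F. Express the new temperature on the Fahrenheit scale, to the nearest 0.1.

Initial temperature in Celsius: 1534.6 - 273.15 = 1261.4500°C.
The 126.1°F change is an interval, so only the factor 5/9 applies: +126.1 × 5/9 = +70.0556°C.
Final Celsius temperature: 1261.4500 + 70.0556 = 1331.5056°C.
In Fahrenheit: 1331.5056 × 1.8 + 32 = 2428.7°F.

2428.7°F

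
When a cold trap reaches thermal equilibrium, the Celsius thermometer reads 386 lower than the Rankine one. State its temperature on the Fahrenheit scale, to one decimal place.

-205.8°F

Let x be the Rankine reading; then the Celsius reading is 5/9·x - 273.15.
(5/9·x - 273.15) - x = -386  ⇒  (-4/9)·x = -112.85  ⇒  x = 253.9125°R.
In Celsius: (253.9125 - 491.67) × 5/9 = -132.0875°C.
In Fahrenheit: -132.0875 × 1.8 + 32 = -205.8°F.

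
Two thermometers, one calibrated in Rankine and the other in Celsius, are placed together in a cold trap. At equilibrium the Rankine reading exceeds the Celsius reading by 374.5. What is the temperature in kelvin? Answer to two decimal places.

Let x be the Rankine reading; then the Celsius reading is 5/9·x - 273.15.
(5/9·x - 273.15) - x = -374.5  ⇒  (-4/9)·x = -101.35  ⇒  x = 228.0375°R.
In Celsius: (228.0375 - 491.67) × 5/9 = -146.4625°C.
In kelvin: -146.4625 + 273.15 = 126.69 K.

126.69 K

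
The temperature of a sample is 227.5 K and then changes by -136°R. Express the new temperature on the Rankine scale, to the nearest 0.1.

273.5°R

Initial temperature in Celsius: 227.5 - 273.15 = -45.6500°C.
The 136°R change is an interval, so only the factor 5/9 applies: -136 × 5/9 = -75.5556°C.
Final Celsius temperature: -45.6500 - 75.5556 = -121.2056°C.
In Rankine: -121.2056 × 1.8 + 491.67 = 273.5°R.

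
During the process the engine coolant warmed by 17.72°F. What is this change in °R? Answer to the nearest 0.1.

17.7°R

Fahrenheit and Rankine degrees are the same size, so the interval is unchanged: 17.7.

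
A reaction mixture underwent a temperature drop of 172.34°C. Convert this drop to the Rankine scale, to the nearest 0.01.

310.21°R

An interval of 1°C corresponds to 1.8°R.
172.34 × 1.8 = 310.21.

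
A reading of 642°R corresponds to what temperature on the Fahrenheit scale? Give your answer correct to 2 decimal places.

In Celsius: (642 - 491.67) × 5/9 = 83.5167°C.
In Fahrenheit: 83.5167 × 1.8 + 32 = 182.33°F.

182.33°F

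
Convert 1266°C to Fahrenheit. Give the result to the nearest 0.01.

2310.80°F

In Fahrenheit: 1266.0000 × 1.8 + 32 = 2310.80°F.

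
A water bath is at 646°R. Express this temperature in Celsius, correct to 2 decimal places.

85.74°C

In Celsius: (646 - 491.67) × 5/9 = 85.7389°C.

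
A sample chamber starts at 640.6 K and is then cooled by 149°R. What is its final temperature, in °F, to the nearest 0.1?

Initial temperature in Celsius: 640.6 - 273.15 = 367.4500°C.
The 149°R change is an interval, so only the factor 5/9 applies: -149 × 5/9 = -82.7778°C.
Final Celsius temperature: 367.4500 - 82.7778 = 284.6722°C.
In Fahrenheit: 284.6722 × 1.8 + 32 = 544.4°F.

544.4°F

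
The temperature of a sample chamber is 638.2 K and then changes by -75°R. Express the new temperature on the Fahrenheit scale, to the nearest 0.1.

Initial temperature in Celsius: 638.2 - 273.15 = 365.0500°C.
The 75°R change is an interval, so only the factor 5/9 applies: -75 × 5/9 = -41.6667°C.
Final Celsius temperature: 365.0500 - 41.6667 = 323.3833°C.
In Fahrenheit: 323.3833 × 1.8 + 32 = 614.1°F.

614.1°F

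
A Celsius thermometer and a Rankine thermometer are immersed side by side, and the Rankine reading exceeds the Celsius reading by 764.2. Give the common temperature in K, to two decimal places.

613.81 K

Let x be the Celsius reading; then the Rankine reading is 1.8·x + 491.67.
(1.8·x + 491.67) - x = 764.2  ⇒  (0.8)·x = 272.53  ⇒  x = 340.6625°C.
In kelvin: 340.6625 + 273.15 = 613.81 K.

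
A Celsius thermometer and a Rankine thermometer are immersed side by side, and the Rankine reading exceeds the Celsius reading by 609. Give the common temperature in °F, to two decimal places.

295.99°F

Let x be the Celsius reading; then the Rankine reading is 1.8·x + 491.67.
(1.8·x + 491.67) - x = 609  ⇒  (0.8)·x = 117.33  ⇒  x = 146.6625°C.
In Fahrenheit: 146.6625 × 1.8 + 32 = 295.99°F.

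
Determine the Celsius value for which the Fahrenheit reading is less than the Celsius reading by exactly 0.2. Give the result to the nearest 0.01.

-40.25°C

Let C be the Celsius reading. The Fahrenheit reading is F = 1.8·C + 32.
Require F - C = -0.2: (0.8)·C + 32 = -0.2.
C = (-0.2 - 32) / (0.8) = -40.25.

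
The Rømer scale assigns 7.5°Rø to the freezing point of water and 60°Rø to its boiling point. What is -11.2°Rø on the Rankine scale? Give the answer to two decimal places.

427.56°R

Linear interpolation between the fixed points: C = (-11.2 - 7.5) × 100 / (60 - 7.5) = -35.6190°C.
Then -35.6190 × 1.8 + 491.67 = 427.56°R.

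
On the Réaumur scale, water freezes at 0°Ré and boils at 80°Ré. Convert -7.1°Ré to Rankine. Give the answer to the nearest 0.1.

Linear interpolation between the fixed points: C = (-7.1 - 0) × 100 / (80 - 0) = -8.8750°C.
Then -8.8750 × 1.8 + 491.67 = 475.7°R.

475.7°R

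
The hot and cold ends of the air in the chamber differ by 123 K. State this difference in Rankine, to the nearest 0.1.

An interval of 1 K corresponds to 1.8°R.
123 × 1.8 = 221.4.

221.4°R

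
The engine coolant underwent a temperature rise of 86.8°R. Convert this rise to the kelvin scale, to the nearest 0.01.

An interval of 1°R corresponds to 5/9 K.
86.8 × 5/9 = 48.22.

48.22 K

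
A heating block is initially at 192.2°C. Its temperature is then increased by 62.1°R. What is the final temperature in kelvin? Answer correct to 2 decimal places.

The 62.1°R change is an interval, so only the factor 5/9 applies: +62.1 × 5/9 = +34.5000°C.
Final Celsius temperature: 192.2000 + 34.5000 = 226.7000°C.
In kelvin: 226.7000 + 273.15 = 499.85 K.

499.85 K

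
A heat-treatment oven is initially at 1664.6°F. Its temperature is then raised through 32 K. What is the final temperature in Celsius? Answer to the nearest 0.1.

939.0°C

Initial temperature in Celsius: (1664.6 - 32) × 5/9 = 907.0000°C.
The 32 K change is an interval; Kelvin and Celsius degrees are the same size, so ΔC = +32°C.
Final Celsius temperature: 907.0000 + 32.0000 = 939.0000°C.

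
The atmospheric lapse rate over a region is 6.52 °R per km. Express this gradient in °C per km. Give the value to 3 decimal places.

The quantity depends on a temperature interval, so only the ratio of degree sizes applies; the offset between the scales is irrelevant.
A change of 1°R is a change of 5/9°C, so 6.52 × 5/9 = 3.622.

3.622 °C/km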